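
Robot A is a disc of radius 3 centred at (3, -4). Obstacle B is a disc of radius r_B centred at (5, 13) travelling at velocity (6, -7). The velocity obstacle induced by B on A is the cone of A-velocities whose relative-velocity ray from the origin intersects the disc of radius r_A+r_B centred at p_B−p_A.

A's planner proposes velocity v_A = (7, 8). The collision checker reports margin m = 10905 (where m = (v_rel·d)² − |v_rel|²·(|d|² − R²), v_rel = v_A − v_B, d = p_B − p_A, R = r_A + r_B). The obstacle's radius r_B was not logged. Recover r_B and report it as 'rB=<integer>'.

m = 10905
d = (2, 17);  v_rel = (1, 15),  |v_rel|² = 226
v_rel×d = (1)·(17) − (15)·(2) = -13
since m = R²·226 − (-13)²:  R² = (169 + 10905) / 226 = 49
R = √49 = 7  ⇒  r_B = 7 − 3 = 4

rB=4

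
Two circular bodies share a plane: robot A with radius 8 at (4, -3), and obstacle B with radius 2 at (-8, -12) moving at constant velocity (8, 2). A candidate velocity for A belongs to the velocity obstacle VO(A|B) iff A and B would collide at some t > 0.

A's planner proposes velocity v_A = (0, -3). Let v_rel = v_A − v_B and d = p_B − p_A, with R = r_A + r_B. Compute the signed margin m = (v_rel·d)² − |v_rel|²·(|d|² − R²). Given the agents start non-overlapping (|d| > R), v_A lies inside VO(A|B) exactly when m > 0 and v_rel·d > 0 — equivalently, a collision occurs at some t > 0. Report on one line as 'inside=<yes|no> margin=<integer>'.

d = (-12, -9),  |d|² = 225;  R = 8+2 = 10,  c = 225−10² = 125
v_rel = (-8, -5),  |v_rel|² = 89;  v_rel·d = (-8)·(-12) + (-5)·(-9) = 141
89·t² − 282·t + 125 = 0  ⇒  m = 141² − 89·125 = 8756
m = 8756 > 0,  v_rel·d = 141 > 0  ⇒  inside

inside=yes margin=8756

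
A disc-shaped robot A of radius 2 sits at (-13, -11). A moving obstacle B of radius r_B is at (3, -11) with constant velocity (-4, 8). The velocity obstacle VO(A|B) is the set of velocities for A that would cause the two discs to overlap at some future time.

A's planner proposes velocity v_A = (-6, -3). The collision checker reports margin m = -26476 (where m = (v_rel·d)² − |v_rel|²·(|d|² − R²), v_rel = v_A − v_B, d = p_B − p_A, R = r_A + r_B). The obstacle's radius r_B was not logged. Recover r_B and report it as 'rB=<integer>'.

m = -26476
d = (16, 0);  v_rel = (-2, -11),  |v_rel|² = 125
v_rel×d = (-2)·(0) − (-11)·(16) = 176
since m = R²·125 − 176²:  R² = (30976 + -26476) / 125 = 36
R = √36 = 6  ⇒  r_B = 6 − 2 = 4

rB=4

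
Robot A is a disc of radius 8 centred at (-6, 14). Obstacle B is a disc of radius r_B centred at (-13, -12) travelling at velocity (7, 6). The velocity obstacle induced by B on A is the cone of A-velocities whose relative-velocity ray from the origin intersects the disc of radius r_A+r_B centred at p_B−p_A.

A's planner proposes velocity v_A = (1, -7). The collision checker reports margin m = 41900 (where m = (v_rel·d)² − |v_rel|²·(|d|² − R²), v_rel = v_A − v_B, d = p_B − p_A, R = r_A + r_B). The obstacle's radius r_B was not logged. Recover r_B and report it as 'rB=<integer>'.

m = 41900
d = (-7, -26);  v_rel = (-6, -13),  |v_rel|² = 205
v_rel×d = (-6)·(-26) − (-13)·(-7) = 65
since m = R²·205 − 65²:  R² = (4225 + 41900) / 205 = 225
R = √225 = 15  ⇒  r_B = 15 − 8 = 7

rB=7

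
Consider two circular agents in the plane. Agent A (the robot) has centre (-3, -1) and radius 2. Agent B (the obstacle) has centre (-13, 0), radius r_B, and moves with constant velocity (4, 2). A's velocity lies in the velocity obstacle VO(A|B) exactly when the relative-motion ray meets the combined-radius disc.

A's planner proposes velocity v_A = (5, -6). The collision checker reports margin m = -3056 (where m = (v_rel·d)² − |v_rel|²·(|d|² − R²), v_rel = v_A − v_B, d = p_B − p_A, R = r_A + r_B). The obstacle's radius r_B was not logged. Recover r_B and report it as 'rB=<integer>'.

m = -3056
d = (-10, 1);  v_rel = (1, -8),  |v_rel|² = 65
v_rel×d = (1)·(1) − (-8)·(-10) = -79
since m = R²·65 − (-79)²:  R² = (6241 + -3056) / 65 = 49
R = √49 = 7  ⇒  r_B = 7 − 2 = 5

rB=5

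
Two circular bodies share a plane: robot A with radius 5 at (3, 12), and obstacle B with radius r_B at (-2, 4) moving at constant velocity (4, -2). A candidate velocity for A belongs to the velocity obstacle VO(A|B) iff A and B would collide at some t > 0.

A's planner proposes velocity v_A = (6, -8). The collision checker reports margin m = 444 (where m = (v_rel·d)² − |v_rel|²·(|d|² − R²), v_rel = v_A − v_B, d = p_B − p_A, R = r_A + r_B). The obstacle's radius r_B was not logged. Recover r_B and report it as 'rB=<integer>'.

m = 444
d = (-5, -8);  v_rel = (2, -6),  |v_rel|² = 40
v_rel×d = (2)·(-8) − (-6)·(-5) = -46
since m = R²·40 − (-46)²:  R² = (2116 + 444) / 40 = 64
R = √64 = 8  ⇒  r_B = 8 − 5 = 3

rB=3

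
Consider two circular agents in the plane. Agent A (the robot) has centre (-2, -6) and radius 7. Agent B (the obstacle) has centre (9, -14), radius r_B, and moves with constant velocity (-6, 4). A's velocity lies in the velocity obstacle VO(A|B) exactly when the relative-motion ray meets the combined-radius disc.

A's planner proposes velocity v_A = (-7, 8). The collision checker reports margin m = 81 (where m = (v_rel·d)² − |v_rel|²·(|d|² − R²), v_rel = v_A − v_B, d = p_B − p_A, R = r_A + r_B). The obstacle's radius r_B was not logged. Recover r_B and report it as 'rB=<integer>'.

m = 81
d = (11, -8);  v_rel = (-1, 4),  |v_rel|² = 17
v_rel×d = (-1)·(-8) − (4)·(11) = -36
since m = R²·17 − (-36)²:  R² = (1296 + 81) / 17 = 81
R = √81 = 9  ⇒  r_B = 9 − 7 = 2

rB=2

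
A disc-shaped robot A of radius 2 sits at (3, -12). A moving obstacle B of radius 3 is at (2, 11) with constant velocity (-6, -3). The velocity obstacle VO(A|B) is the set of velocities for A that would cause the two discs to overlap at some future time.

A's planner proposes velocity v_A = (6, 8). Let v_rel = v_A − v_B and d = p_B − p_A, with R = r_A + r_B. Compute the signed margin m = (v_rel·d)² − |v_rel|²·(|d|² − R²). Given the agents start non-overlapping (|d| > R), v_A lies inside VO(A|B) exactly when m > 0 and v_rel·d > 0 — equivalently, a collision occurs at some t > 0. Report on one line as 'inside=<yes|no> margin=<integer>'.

d = (-1, 23),  |d|² = 530;  R = 2+3 = 5,  c = 530−5² = 505
v_rel = (12, 11),  |v_rel|² = 265;  v_rel·d = (12)·(-1) + (11)·(23) = 241
265·t² − 482·t + 505 = 0  ⇒  m = 241² − 265·505 = -75744
m = -75744 < 0,  v_rel·d = 241 > 0  ⇒  outside

inside=no margin=-75744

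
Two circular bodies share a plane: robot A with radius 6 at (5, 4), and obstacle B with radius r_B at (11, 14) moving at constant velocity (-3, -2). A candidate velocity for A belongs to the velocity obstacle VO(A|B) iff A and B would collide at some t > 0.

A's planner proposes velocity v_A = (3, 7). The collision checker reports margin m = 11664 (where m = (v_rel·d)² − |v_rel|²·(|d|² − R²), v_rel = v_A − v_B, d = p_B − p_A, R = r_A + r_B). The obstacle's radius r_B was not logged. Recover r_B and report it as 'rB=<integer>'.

m = 11664
d = (6, 10);  v_rel = (6, 9),  |v_rel|² = 117
v_rel×d = (6)·(10) − (9)·(6) = 6
since m = R²·117 − 6²:  R² = (36 + 11664) / 117 = 100
R = √100 = 10  ⇒  r_B = 10 − 6 = 4

rB=4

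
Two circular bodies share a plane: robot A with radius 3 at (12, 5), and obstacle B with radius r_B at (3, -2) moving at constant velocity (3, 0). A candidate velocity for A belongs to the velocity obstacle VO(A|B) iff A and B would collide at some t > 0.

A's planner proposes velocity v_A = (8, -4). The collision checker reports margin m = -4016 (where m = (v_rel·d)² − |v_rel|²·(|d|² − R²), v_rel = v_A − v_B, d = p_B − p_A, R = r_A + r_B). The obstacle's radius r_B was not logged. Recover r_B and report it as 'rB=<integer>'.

m = -4016
d = (-9, -7);  v_rel = (5, -4),  |v_rel|² = 41
v_rel×d = (5)·(-7) − (-4)·(-9) = -71
since m = R²·41 − (-71)²:  R² = (5041 + -4016) / 41 = 25
R = √25 = 5  ⇒  r_B = 5 − 3 = 2

rB=2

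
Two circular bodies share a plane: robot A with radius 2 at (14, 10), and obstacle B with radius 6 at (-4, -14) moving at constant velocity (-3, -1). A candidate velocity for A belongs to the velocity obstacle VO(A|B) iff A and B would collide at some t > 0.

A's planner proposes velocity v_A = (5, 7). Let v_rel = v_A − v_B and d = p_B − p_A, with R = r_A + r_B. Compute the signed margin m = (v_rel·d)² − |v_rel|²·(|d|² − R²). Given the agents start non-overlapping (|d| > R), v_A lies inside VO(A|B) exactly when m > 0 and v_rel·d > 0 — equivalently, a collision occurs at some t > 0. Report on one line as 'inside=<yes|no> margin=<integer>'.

d = (-18, -24),  |d|² = 900;  R = 2+6 = 8,  c = 900−8² = 836
v_rel = (8, 8),  |v_rel|² = 128;  v_rel·d = (8)·(-18) + (8)·(-24) = -336
128·t² + 672·t + 836 = 0  ⇒  m = (-336)² − 128·836 = 5888
m = 5888 > 0,  v_rel·d = -336 < 0  ⇒  outside

inside=no margin=5888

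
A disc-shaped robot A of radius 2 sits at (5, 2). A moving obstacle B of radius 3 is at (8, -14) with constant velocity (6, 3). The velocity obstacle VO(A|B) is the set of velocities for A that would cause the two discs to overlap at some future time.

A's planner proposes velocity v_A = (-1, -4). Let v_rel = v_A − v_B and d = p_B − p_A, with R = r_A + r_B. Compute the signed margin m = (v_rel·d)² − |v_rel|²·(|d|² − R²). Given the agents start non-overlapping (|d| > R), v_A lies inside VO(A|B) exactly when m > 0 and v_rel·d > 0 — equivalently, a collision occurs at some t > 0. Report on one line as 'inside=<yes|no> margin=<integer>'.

d = (3, -16),  |d|² = 265;  R = 2+3 = 5,  c = 265−5² = 240
v_rel = (-7, -7),  |v_rel|² = 98;  v_rel·d = (-7)·(3) + (-7)·(-16) = 91
98·t² − 182·t + 240 = 0  ⇒  m = 91² − 98·240 = -15239
m = -15239 < 0,  v_rel·d = 91 > 0  ⇒  outside

inside=no margin=-15239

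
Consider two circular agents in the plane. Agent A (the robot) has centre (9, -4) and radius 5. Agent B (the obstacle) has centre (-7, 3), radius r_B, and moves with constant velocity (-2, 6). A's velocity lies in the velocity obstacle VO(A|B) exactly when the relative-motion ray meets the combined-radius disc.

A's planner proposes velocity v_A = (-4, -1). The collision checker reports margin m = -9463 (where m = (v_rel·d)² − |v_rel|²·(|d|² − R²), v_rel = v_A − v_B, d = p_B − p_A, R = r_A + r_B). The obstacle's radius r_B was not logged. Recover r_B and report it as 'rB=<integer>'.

m = -9463
d = (-16, 7);  v_rel = (-2, -7),  |v_rel|² = 53
v_rel×d = (-2)·(7) − (-7)·(-16) = -126
since m = R²·53 − (-126)²:  R² = (15876 + -9463) / 53 = 121
R = √121 = 11  ⇒  r_B = 11 − 5 = 6

rB=6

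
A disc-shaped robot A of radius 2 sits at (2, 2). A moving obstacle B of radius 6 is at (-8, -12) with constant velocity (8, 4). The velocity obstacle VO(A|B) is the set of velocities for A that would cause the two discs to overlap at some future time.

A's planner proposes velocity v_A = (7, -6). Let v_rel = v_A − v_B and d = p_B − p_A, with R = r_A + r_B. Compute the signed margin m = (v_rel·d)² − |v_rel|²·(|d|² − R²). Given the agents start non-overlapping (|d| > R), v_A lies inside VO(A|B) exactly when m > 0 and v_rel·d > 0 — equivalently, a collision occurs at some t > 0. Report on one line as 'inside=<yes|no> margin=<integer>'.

d = (-10, -14),  |d|² = 296;  R = 2+6 = 8,  c = 296−8² = 232
v_rel = (-1, -10),  |v_rel|² = 101;  v_rel·d = (-1)·(-10) + (-10)·(-14) = 150
101·t² − 300·t + 232 = 0  ⇒  m = 150² − 101·232 = -932
m = -932 < 0,  v_rel·d = 150 > 0  ⇒  outside

inside=no margin=-932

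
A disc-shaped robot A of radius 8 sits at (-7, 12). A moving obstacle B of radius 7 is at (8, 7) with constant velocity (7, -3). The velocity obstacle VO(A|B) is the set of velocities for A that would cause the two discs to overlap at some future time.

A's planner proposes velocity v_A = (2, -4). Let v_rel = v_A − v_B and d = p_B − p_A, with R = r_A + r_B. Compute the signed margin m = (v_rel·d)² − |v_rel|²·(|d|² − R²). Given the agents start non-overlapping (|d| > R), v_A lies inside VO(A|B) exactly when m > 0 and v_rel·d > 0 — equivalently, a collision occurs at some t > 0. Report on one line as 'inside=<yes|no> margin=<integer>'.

d = (15, -5),  |d|² = 250;  R = 8+7 = 15,  c = 250−15² = 25
v_rel = (-5, -1),  |v_rel|² = 26;  v_rel·d = (-5)·(15) + (-1)·(-5) = -70
26·t² + 140·t + 25 = 0  ⇒  m = (-70)² − 26·25 = 4250
m = 4250 > 0,  v_rel·d = -70 < 0  ⇒  outside

inside=no margin=4250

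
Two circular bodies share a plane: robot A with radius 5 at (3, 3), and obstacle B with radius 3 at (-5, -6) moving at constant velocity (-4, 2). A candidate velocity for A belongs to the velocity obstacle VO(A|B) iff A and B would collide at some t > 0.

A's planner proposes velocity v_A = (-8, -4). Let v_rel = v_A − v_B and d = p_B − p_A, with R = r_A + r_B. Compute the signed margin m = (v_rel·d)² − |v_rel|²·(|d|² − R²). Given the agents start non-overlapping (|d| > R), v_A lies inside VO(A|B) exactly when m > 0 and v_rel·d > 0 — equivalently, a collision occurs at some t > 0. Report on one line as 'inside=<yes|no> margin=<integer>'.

d = (-8, -9),  |d|² = 145;  R = 5+3 = 8,  c = 145−8² = 81
v_rel = (-4, -6),  |v_rel|² = 52;  v_rel·d = (-4)·(-8) + (-6)·(-9) = 86
52·t² − 172·t + 81 = 0  ⇒  m = 86² − 52·81 = 3184
m = 3184 > 0,  v_rel·d = 86 > 0  ⇒  inside

inside=yes margin=3184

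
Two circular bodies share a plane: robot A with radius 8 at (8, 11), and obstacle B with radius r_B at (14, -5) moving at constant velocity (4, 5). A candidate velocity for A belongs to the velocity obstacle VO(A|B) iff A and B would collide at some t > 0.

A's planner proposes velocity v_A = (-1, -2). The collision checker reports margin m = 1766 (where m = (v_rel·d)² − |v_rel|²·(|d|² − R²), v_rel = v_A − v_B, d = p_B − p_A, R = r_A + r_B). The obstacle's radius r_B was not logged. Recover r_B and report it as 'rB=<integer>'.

m = 1766
d = (6, -16);  v_rel = (-5, -7),  |v_rel|² = 74
v_rel×d = (-5)·(-16) − (-7)·(6) = 122
since m = R²·74 − 122²:  R² = (14884 + 1766) / 74 = 225
R = √225 = 15  ⇒  r_B = 15 − 8 = 7

rB=7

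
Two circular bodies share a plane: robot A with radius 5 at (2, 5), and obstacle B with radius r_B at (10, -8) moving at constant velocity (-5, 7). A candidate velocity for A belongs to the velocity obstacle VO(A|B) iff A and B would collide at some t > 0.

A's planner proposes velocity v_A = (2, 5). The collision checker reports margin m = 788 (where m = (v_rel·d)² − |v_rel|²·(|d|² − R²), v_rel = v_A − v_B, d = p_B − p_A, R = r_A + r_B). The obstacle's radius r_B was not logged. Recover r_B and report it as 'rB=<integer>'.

m = 788
d = (8, -13);  v_rel = (7, -2),  |v_rel|² = 53
v_rel×d = (7)·(-13) − (-2)·(8) = -75
since m = R²·53 − (-75)²:  R² = (5625 + 788) / 53 = 121
R = √121 = 11  ⇒  r_B = 11 − 5 = 6

rB=6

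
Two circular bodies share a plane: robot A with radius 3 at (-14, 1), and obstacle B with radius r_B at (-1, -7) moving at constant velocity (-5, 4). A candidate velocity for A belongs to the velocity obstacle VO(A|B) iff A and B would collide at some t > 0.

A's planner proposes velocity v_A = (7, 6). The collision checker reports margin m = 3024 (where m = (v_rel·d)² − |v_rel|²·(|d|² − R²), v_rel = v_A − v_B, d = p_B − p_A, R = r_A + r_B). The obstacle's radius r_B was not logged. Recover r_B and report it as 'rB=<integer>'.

m = 3024
d = (13, -8);  v_rel = (12, 2),  |v_rel|² = 148
v_rel×d = (12)·(-8) − (2)·(13) = -122
since m = R²·148 − (-122)²:  R² = (14884 + 3024) / 148 = 121
R = √121 = 11  ⇒  r_B = 11 − 3 = 8

rB=8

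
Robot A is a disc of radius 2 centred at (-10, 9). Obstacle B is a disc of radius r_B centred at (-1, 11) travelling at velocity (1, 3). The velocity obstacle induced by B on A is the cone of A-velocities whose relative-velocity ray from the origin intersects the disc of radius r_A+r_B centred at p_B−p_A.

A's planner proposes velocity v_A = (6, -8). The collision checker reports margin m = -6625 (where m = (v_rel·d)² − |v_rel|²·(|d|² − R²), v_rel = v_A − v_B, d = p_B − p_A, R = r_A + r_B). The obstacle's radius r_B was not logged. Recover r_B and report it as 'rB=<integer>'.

m = -6625
d = (9, 2);  v_rel = (5, -11),  |v_rel|² = 146
v_rel×d = (5)·(2) − (-11)·(9) = 109
since m = R²·146 − 109²:  R² = (11881 + -6625) / 146 = 36
R = √36 = 6  ⇒  r_B = 6 − 2 = 4

rB=4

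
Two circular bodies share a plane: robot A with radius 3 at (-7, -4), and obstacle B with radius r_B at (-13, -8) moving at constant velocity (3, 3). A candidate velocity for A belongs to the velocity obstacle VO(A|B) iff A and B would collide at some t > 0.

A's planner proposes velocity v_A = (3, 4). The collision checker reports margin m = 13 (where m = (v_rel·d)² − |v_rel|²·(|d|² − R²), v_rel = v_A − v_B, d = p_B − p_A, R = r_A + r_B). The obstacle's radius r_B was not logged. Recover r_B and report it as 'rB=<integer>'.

m = 13
d = (-6, -4);  v_rel = (0, 1),  |v_rel|² = 1
v_rel×d = (0)·(-4) − (1)·(-6) = 6
since m = R²·1 − 6²:  R² = (36 + 13) / 1 = 49
R = √49 = 7  ⇒  r_B = 7 − 3 = 4

rB=4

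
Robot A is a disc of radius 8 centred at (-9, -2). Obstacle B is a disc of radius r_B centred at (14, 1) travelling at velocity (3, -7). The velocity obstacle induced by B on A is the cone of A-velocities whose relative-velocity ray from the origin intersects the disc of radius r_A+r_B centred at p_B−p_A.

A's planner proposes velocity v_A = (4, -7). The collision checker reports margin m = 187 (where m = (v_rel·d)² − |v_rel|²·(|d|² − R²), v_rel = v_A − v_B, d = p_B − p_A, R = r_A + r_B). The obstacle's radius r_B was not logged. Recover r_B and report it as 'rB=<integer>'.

m = 187
d = (23, 3);  v_rel = (1, 0),  |v_rel|² = 1
v_rel×d = (1)·(3) − (0)·(23) = 3
since m = R²·1 − 3²:  R² = (9 + 187) / 1 = 196
R = √196 = 14  ⇒  r_B = 14 − 8 = 6

rB=6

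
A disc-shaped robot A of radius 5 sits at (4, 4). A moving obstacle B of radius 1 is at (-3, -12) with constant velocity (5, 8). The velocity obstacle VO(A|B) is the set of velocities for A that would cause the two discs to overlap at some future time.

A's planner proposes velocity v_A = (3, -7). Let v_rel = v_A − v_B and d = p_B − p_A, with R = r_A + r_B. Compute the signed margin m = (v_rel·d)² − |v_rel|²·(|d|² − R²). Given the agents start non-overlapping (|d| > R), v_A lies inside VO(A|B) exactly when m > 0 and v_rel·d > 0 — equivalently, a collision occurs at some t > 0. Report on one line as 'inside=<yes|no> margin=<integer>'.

d = (-7, -16),  |d|² = 305;  R = 5+1 = 6,  c = 305−6² = 269
v_rel = (-2, -15),  |v_rel|² = 229;  v_rel·d = (-2)·(-7) + (-15)·(-16) = 254
229·t² − 508·t + 269 = 0  ⇒  m = 254² − 229·269 = 2915
m = 2915 > 0,  v_rel·d = 254 > 0  ⇒  inside

inside=yes margin=2915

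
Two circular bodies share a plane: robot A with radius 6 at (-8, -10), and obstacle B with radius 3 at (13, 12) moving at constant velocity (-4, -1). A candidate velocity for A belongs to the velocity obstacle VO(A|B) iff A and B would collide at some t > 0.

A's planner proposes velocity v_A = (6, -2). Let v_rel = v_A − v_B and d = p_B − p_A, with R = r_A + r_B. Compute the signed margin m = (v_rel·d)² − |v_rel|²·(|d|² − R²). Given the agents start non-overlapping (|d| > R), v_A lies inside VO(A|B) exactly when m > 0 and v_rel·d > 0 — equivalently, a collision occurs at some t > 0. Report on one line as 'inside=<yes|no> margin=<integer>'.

d = (21, 22),  |d|² = 925;  R = 6+3 = 9,  c = 925−9² = 844
v_rel = (10, -1),  |v_rel|² = 101;  v_rel·d = (10)·(21) + (-1)·(22) = 188
101·t² − 376·t + 844 = 0  ⇒  m = 188² − 101·844 = -49900
m = -49900 < 0,  v_rel·d = 188 > 0  ⇒  outside

inside=no margin=-49900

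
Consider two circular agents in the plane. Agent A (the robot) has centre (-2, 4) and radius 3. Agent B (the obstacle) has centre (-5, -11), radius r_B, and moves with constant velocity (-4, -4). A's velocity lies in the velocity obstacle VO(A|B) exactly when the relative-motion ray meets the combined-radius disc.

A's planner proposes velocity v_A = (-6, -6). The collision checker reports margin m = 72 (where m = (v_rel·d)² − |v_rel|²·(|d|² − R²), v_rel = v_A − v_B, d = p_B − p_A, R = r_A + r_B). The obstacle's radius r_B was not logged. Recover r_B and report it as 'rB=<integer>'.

m = 72
d = (-3, -15);  v_rel = (-2, -2),  |v_rel|² = 8
v_rel×d = (-2)·(-15) − (-2)·(-3) = 24
since m = R²·8 − 24²:  R² = (576 + 72) / 8 = 81
R = √81 = 9  ⇒  r_B = 9 − 3 = 6

rB=6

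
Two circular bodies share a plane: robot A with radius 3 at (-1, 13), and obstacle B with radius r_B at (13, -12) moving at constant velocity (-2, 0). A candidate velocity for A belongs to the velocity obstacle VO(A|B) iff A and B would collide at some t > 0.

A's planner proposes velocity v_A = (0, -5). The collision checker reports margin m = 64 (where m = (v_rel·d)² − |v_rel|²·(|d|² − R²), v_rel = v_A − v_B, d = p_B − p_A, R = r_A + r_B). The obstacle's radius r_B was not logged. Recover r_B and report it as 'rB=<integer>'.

m = 64
d = (14, -25);  v_rel = (2, -5),  |v_rel|² = 29
v_rel×d = (2)·(-25) − (-5)·(14) = 20
since m = R²·29 − 20²:  R² = (400 + 64) / 29 = 16
R = √16 = 4  ⇒  r_B = 4 − 3 = 1

rB=1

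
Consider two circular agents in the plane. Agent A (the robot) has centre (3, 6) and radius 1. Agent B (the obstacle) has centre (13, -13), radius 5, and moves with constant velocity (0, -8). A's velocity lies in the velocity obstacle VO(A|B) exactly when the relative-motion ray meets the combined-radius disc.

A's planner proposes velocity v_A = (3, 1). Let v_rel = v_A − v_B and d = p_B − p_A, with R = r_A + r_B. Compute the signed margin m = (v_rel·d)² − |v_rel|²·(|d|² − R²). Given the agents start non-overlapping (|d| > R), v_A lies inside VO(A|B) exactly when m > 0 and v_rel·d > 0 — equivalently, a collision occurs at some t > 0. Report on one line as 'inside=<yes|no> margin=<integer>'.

d = (10, -19),  |d|² = 461;  R = 1+5 = 6,  c = 461−6² = 425
v_rel = (3, 9),  |v_rel|² = 90;  v_rel·d = (3)·(10) + (9)·(-19) = -141
90·t² + 282·t + 425 = 0  ⇒  m = (-141)² − 90·425 = -18369
m = -18369 < 0,  v_rel·d = -141 < 0  ⇒  outside

inside=no margin=-18369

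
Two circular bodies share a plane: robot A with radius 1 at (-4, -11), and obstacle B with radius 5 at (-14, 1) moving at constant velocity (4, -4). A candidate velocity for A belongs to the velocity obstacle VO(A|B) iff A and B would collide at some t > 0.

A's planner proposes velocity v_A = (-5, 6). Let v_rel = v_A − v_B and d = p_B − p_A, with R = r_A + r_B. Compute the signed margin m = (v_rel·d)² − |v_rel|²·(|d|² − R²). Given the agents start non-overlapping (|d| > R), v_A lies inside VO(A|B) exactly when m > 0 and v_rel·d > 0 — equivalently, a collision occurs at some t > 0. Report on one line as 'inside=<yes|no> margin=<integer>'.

d = (-10, 12),  |d|² = 244;  R = 1+5 = 6,  c = 244−6² = 208
v_rel = (-9, 10),  |v_rel|² = 181;  v_rel·d = (-9)·(-10) + (10)·(12) = 210
181·t² − 420·t + 208 = 0  ⇒  m = 210² − 181·208 = 6452
m = 6452 > 0,  v_rel·d = 210 > 0  ⇒  inside

inside=yes margin=6452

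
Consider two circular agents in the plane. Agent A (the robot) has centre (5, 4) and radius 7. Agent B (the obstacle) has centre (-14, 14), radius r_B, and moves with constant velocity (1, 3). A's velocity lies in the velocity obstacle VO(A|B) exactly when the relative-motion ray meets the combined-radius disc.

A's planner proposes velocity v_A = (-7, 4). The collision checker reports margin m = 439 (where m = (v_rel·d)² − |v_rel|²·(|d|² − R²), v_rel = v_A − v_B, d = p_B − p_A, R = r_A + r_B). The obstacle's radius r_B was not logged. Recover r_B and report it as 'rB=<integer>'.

m = 439
d = (-19, 10);  v_rel = (-8, 1),  |v_rel|² = 65
v_rel×d = (-8)·(10) − (1)·(-19) = -61
since m = R²·65 − (-61)²:  R² = (3721 + 439) / 65 = 64
R = √64 = 8  ⇒  r_B = 8 − 7 = 1

rB=1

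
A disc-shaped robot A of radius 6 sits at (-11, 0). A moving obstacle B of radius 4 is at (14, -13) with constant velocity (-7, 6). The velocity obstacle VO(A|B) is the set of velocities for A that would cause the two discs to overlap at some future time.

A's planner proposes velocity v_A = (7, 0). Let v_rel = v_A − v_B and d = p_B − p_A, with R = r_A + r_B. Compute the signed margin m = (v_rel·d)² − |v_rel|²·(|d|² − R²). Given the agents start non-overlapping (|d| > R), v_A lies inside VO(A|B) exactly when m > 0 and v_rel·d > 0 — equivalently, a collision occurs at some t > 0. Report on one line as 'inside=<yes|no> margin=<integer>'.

d = (25, -13),  |d|² = 794;  R = 6+4 = 10,  c = 794−10² = 694
v_rel = (14, -6),  |v_rel|² = 232;  v_rel·d = (14)·(25) + (-6)·(-13) = 428
232·t² − 856·t + 694 = 0  ⇒  m = 428² − 232·694 = 22176
m = 22176 > 0,  v_rel·d = 428 > 0  ⇒  inside

inside=yes margin=22176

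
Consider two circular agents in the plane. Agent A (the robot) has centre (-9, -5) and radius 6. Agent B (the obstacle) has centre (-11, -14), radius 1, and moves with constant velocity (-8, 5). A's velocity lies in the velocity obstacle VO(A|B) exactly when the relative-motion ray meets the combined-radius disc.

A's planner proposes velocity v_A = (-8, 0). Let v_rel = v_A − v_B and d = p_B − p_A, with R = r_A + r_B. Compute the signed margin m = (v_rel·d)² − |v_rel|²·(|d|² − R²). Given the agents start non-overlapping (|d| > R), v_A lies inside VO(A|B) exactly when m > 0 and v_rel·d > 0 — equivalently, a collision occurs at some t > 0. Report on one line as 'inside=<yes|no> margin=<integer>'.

d = (-2, -9),  |d|² = 85;  R = 6+1 = 7,  c = 85−7² = 36
v_rel = (0, -5),  |v_rel|² = 25;  v_rel·d = (0)·(-2) + (-5)·(-9) = 45
25·t² − 90·t + 36 = 0  ⇒  m = 45² − 25·36 = 1125
m = 1125 > 0,  v_rel·d = 45 > 0  ⇒  inside

inside=yes margin=1125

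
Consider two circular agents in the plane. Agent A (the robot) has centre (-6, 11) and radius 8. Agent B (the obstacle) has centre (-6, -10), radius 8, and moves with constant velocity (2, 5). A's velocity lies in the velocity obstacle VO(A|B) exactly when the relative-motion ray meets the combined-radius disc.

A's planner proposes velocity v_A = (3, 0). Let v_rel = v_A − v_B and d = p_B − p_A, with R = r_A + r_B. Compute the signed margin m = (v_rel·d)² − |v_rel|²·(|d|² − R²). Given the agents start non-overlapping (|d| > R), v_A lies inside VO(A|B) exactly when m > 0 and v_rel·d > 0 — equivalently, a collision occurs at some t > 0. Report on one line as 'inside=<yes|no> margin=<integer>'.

d = (0, -21),  |d|² = 441;  R = 8+8 = 16,  c = 441−16² = 185
v_rel = (1, -5),  |v_rel|² = 26;  v_rel·d = (1)·(0) + (-5)·(-21) = 105
26·t² − 210·t + 185 = 0  ⇒  m = 105² − 26·185 = 6215
m = 6215 > 0,  v_rel·d = 105 > 0  ⇒  inside

inside=yes margin=6215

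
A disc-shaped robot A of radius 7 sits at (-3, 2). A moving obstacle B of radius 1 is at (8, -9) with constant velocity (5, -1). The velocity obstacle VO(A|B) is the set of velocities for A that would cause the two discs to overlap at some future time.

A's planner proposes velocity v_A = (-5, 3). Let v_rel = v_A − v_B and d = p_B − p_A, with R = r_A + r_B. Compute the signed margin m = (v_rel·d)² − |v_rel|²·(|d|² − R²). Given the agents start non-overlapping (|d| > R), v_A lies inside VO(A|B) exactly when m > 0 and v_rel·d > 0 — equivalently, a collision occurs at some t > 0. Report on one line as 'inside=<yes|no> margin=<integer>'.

d = (11, -11),  |d|² = 242;  R = 7+1 = 8,  c = 242−8² = 178
v_rel = (-10, 4),  |v_rel|² = 116;  v_rel·d = (-10)·(11) + (4)·(-11) = -154
116·t² + 308·t + 178 = 0  ⇒  m = (-154)² − 116·178 = 3068
m = 3068 > 0,  v_rel·d = -154 < 0  ⇒  outside

inside=no margin=3068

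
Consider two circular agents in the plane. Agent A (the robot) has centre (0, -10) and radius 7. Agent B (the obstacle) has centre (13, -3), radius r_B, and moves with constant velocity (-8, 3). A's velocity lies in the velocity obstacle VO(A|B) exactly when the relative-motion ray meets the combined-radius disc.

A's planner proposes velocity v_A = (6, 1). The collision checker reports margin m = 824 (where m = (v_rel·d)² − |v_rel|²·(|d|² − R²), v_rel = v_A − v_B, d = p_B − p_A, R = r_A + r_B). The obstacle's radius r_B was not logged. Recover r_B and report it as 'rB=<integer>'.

m = 824
d = (13, 7);  v_rel = (14, -2),  |v_rel|² = 200
v_rel×d = (14)·(7) − (-2)·(13) = 124
since m = R²·200 − 124²:  R² = (15376 + 824) / 200 = 81
R = √81 = 9  ⇒  r_B = 9 − 7 = 2

rB=2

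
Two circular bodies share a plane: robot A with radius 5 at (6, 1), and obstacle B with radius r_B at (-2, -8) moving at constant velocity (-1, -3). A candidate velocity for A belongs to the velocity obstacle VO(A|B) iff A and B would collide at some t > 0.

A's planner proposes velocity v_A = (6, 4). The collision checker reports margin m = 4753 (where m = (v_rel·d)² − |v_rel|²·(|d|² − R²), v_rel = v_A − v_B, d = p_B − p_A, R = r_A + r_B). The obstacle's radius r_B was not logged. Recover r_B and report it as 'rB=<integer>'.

m = 4753
d = (-8, -9);  v_rel = (7, 7),  |v_rel|² = 98
v_rel×d = (7)·(-9) − (7)·(-8) = -7
since m = R²·98 − (-7)²:  R² = (49 + 4753) / 98 = 49
R = √49 = 7  ⇒  r_B = 7 − 5 = 2

rB=2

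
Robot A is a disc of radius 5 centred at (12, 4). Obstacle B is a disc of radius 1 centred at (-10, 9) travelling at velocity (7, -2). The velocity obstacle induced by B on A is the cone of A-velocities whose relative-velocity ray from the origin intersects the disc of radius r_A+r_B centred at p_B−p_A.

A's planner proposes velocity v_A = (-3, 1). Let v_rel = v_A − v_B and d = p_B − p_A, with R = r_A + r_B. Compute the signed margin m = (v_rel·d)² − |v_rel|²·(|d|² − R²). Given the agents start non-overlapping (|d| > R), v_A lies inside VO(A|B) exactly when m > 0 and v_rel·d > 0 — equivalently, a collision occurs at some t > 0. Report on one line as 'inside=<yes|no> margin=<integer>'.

d = (-22, 5),  |d|² = 509;  R = 5+1 = 6,  c = 509−6² = 473
v_rel = (-10, 3),  |v_rel|² = 109;  v_rel·d = (-10)·(-22) + (3)·(5) = 235
109·t² − 470·t + 473 = 0  ⇒  m = 235² − 109·473 = 3668
m = 3668 > 0,  v_rel·d = 235 > 0  ⇒  inside

inside=yes margin=3668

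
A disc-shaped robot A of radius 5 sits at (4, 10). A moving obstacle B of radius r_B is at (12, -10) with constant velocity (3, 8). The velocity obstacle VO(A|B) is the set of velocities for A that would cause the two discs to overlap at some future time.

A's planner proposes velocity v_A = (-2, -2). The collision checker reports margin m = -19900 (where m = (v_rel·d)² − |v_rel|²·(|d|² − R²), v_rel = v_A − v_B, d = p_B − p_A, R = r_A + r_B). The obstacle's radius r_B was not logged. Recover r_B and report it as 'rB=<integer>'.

m = -19900
d = (8, -20);  v_rel = (-5, -10),  |v_rel|² = 125
v_rel×d = (-5)·(-20) − (-10)·(8) = 180
since m = R²·125 − 180²:  R² = (32400 + -19900) / 125 = 100
R = √100 = 10  ⇒  r_B = 10 − 5 = 5

rB=5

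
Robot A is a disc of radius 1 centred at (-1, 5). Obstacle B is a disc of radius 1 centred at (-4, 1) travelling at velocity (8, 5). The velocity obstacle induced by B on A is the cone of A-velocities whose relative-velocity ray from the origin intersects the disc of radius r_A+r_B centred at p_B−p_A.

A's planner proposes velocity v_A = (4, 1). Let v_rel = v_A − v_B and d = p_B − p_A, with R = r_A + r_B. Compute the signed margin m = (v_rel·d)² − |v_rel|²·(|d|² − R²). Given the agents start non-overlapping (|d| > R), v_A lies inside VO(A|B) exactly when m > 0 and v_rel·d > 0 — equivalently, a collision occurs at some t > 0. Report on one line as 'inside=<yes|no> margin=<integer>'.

d = (-3, -4),  |d|² = 25;  R = 1+1 = 2,  c = 25−2² = 21
v_rel = (-4, -4),  |v_rel|² = 32;  v_rel·d = (-4)·(-3) + (-4)·(-4) = 28
32·t² − 56·t + 21 = 0  ⇒  m = 28² − 32·21 = 112
m = 112 > 0,  v_rel·d = 28 > 0  ⇒  inside

inside=yes margin=112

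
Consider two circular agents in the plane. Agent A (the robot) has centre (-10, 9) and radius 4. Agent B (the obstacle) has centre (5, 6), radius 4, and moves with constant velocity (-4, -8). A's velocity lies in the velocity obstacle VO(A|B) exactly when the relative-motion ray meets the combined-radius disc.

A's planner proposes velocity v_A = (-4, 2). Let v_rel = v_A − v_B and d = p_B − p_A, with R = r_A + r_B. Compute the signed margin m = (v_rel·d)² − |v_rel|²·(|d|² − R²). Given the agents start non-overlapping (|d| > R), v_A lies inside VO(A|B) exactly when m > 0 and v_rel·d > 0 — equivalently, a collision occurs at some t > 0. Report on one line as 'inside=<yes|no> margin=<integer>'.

d = (15, -3),  |d|² = 234;  R = 4+4 = 8,  c = 234−8² = 170
v_rel = (0, 10),  |v_rel|² = 100;  v_rel·d = (0)·(15) + (10)·(-3) = -30
100·t² + 60·t + 170 = 0  ⇒  m = (-30)² − 100·170 = -16100
m = -16100 < 0,  v_rel·d = -30 < 0  ⇒  outside

inside=no margin=-16100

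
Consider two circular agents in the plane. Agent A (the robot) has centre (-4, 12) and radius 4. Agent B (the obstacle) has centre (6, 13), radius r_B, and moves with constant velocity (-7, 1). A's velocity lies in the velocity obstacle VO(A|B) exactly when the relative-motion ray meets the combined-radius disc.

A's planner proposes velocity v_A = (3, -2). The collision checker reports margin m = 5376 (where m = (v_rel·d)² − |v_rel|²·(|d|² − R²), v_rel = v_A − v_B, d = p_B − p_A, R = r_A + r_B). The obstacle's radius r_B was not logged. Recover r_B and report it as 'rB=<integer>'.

m = 5376
d = (10, 1);  v_rel = (10, -3),  |v_rel|² = 109
v_rel×d = (10)·(1) − (-3)·(10) = 40
since m = R²·109 − 40²:  R² = (1600 + 5376) / 109 = 64
R = √64 = 8  ⇒  r_B = 8 − 4 = 4

rB=4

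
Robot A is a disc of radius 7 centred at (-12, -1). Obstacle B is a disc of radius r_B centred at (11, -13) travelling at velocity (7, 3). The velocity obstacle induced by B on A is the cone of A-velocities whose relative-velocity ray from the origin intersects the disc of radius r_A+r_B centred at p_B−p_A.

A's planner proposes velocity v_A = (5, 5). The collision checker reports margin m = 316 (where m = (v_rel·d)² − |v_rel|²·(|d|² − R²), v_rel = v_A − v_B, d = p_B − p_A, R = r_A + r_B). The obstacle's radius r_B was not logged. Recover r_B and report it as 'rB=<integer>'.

m = 316
d = (23, -12);  v_rel = (-2, 2),  |v_rel|² = 8
v_rel×d = (-2)·(-12) − (2)·(23) = -22
since m = R²·8 − (-22)²:  R² = (484 + 316) / 8 = 100
R = √100 = 10  ⇒  r_B = 10 − 7 = 3

rB=3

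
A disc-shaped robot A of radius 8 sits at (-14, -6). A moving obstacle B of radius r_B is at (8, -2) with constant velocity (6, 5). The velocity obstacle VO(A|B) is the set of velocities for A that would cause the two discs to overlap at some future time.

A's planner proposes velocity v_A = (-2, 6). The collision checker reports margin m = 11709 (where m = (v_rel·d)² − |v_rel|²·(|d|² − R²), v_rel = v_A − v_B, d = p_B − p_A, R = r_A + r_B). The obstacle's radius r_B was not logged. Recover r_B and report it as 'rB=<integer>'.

m = 11709
d = (22, 4);  v_rel = (-8, 1),  |v_rel|² = 65
v_rel×d = (-8)·(4) − (1)·(22) = -54
since m = R²·65 − (-54)²:  R² = (2916 + 11709) / 65 = 225
R = √225 = 15  ⇒  r_B = 15 − 8 = 7

rB=7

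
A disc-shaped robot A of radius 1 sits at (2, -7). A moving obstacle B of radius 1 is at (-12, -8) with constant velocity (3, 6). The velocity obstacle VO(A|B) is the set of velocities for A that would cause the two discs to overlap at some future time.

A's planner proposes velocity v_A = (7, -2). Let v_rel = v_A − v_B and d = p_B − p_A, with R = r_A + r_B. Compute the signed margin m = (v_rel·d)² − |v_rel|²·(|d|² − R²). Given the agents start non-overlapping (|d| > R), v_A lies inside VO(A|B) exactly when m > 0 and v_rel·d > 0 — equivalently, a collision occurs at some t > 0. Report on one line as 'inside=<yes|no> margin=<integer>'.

d = (-14, -1),  |d|² = 197;  R = 1+1 = 2,  c = 197−2² = 193
v_rel = (4, -8),  |v_rel|² = 80;  v_rel·d = (4)·(-14) + (-8)·(-1) = -48
80·t² + 96·t + 193 = 0  ⇒  m = (-48)² − 80·193 = -13136
m = -13136 < 0,  v_rel·d = -48 < 0  ⇒  outside

inside=no margin=-13136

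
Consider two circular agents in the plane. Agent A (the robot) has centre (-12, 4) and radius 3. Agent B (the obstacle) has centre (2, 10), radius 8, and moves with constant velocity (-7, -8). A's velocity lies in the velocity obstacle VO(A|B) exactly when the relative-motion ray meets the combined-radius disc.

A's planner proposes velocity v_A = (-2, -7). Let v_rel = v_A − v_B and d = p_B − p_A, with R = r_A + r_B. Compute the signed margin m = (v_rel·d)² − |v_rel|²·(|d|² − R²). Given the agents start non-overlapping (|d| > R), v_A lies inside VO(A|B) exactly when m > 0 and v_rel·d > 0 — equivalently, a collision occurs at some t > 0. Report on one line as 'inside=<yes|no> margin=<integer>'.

d = (14, 6),  |d|² = 232;  R = 3+8 = 11,  c = 232−11² = 111
v_rel = (5, 1),  |v_rel|² = 26;  v_rel·d = (5)·(14) + (1)·(6) = 76
26·t² − 152·t + 111 = 0  ⇒  m = 76² − 26·111 = 2890
m = 2890 > 0,  v_rel·d = 76 > 0  ⇒  inside

inside=yes margin=2890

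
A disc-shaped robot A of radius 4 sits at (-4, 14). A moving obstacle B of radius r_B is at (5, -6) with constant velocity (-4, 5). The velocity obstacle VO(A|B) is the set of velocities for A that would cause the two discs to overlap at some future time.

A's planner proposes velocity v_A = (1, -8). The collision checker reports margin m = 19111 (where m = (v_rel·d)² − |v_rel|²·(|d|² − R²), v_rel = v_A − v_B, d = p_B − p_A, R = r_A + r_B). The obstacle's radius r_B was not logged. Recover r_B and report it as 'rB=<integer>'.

m = 19111
d = (9, -20);  v_rel = (5, -13),  |v_rel|² = 194
v_rel×d = (5)·(-20) − (-13)·(9) = 17
since m = R²·194 − 17²:  R² = (289 + 19111) / 194 = 100
R = √100 = 10  ⇒  r_B = 10 − 4 = 6

rB=6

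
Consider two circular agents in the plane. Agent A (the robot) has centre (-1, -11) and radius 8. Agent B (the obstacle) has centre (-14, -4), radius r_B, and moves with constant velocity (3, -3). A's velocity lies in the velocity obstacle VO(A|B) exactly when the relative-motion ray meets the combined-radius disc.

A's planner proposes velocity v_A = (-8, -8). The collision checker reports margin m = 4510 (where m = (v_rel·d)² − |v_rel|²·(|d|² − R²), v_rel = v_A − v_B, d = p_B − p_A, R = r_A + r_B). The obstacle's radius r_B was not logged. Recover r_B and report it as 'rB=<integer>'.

m = 4510
d = (-13, 7);  v_rel = (-11, -5),  |v_rel|² = 146
v_rel×d = (-11)·(7) − (-5)·(-13) = -142
since m = R²·146 − (-142)²:  R² = (20164 + 4510) / 146 = 169
R = √169 = 13  ⇒  r_B = 13 − 8 = 5

rB=5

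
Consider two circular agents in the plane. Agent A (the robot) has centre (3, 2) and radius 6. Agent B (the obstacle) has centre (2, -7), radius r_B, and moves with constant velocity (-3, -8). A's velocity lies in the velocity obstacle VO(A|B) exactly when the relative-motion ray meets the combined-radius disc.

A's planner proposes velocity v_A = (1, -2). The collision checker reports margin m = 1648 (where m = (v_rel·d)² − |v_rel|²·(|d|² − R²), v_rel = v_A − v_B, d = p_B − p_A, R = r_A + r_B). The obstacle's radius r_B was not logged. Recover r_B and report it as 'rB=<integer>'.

m = 1648
d = (-1, -9);  v_rel = (4, 6),  |v_rel|² = 52
v_rel×d = (4)·(-9) − (6)·(-1) = -30
since m = R²·52 − (-30)²:  R² = (900 + 1648) / 52 = 49
R = √49 = 7  ⇒  r_B = 7 − 6 = 1

rB=1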